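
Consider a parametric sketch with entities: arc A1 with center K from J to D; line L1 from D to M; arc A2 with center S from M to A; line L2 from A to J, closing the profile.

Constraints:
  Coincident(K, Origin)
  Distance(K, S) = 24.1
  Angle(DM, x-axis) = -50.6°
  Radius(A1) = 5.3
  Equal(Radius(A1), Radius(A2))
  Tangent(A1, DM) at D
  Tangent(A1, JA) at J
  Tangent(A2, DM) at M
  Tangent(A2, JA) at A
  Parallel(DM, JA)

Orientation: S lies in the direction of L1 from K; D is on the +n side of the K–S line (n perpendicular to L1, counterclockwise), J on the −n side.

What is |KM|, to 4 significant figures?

24.68

The slot axis is L1's direction at -50.6°, so u = (cos -50.6°, sin -50.6°) = (0.6347, -0.7727) and n = (−sin -50.6°, cos -50.6°) = (0.7727, 0.6347). K is at the origin and S lies 24.1 along u from K, so S = 24.1·u = (15.30, -18.62). Tangency of A1 to both parallel lines with radius 5.3 puts D and J at K ± 5.3·n: D = (4.095, 3.364), J = (-4.095, -3.364). Equal radii place M and A the same way about S: M = S + 5.3·n = (19.39, -15.26), A = S − 5.3·n = (11.20, -21.99). Then |KM| = |M − K| = 24.68.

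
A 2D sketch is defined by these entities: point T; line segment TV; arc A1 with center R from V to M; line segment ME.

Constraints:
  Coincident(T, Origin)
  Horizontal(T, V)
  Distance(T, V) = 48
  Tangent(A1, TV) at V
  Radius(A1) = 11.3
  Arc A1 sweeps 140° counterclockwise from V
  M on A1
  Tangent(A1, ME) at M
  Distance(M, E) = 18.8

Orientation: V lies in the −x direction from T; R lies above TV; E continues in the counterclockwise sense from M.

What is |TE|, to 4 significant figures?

63.77

T is at the origin; T and V share the same y with |TV| = 48.0 and V on the −x side, so V = (-48.00, 0.000). Since A1 is tangent to TV there, RV ⟂ TV, so R = V + (0, 11.3) = (-48.00, 11.30). On A1, V sits at bearing -90° from R; a 140° counterclockwise sweep puts M at bearing 50°, so M = R + 11.3·(cos 50°, sin 50°) = (-40.74, 19.96). A1 meets ME tangentially, so RM is at right angles to ME, so ME runs along (−sin 50°, cos 50°); with |ME| = 18.8, E = (-55.14, 32.04). Then |TE| = |E − T| = 63.77.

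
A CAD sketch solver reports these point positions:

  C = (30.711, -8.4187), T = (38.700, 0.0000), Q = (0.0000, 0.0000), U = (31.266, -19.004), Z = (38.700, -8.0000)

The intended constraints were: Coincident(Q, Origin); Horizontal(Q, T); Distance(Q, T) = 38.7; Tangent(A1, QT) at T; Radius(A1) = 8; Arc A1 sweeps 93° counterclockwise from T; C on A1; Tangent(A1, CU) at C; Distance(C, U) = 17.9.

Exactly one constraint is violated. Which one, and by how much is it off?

Distance(C, U) = 17.9 — off by 7.30.

Q = (0.00, 0.00) ✓; Q.y = 0.00, T.y = 0.00 ✓; |QT| = 38.70 ✓; ∠(ZT, TQ) = 90.00° ✓; |ZT| = 8.000 ✓; bearing(Z→C) − bearing(Z→T) = 93.00° ✓; |ZC| = 8.000 ✓; ∠(ZC, CU) = 90.00° ✓; |CU| = 10.60 ✗.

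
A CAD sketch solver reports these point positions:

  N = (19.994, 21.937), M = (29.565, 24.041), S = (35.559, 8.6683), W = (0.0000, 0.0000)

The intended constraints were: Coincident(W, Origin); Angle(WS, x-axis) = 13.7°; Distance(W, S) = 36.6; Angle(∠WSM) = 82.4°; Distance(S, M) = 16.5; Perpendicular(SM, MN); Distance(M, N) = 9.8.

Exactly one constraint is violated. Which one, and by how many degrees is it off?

Perpendicular(SM, MN) — off by 8.90°.

W = (0.00, 0.00) ✓; WS at 13.70° ✓; |WS| = 36.60 ✓; ∠WSM = 82.40° ✓; |SM| = 16.50 ✓; ∠(SM, MN) = 81.10° ✗; |MN| = 9.800 ✓.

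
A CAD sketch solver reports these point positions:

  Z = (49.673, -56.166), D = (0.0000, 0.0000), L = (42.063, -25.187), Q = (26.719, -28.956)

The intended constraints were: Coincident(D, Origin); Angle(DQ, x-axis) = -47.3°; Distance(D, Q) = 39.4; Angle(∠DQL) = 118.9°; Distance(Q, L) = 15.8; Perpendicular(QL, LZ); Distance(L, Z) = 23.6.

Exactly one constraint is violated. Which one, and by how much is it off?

Distance(L, Z) = 23.6 — off by 8.30.

D = (0.00, 0.00) ✓; DQ at -47.30° ✓; |DQ| = 39.40 ✓; ∠DQL = 118.9° ✓; |QL| = 15.80 ✓; ∠(QL, LZ) = 90.00° ✓; |LZ| = 31.90 ✗.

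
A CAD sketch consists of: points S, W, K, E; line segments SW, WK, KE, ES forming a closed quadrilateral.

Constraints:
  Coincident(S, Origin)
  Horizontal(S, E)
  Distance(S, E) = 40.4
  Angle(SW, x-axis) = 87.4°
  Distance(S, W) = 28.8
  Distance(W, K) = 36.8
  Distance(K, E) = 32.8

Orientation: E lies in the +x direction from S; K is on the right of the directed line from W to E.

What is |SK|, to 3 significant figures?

11.2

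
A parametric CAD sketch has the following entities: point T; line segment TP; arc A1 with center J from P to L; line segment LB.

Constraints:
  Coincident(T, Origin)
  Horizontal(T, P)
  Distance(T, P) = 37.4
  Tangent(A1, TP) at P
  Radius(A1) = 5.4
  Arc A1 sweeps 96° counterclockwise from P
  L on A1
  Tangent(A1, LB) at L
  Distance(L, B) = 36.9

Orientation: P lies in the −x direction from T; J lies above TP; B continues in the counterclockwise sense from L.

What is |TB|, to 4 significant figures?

55.75

On A1, P sits at bearing -90° from J; a 96° counterclockwise sweep puts L at bearing 6°, so L = J + 5.4·(cos 6°, sin 6°) = (-32.03, 5.964). The tangent condition forces JL to be normal to LB, so LB runs along (−sin 6°, cos 6°); with |LB| = 36.9, B = (-35.89, 42.66). Then |TB| = |B − T| = 55.75.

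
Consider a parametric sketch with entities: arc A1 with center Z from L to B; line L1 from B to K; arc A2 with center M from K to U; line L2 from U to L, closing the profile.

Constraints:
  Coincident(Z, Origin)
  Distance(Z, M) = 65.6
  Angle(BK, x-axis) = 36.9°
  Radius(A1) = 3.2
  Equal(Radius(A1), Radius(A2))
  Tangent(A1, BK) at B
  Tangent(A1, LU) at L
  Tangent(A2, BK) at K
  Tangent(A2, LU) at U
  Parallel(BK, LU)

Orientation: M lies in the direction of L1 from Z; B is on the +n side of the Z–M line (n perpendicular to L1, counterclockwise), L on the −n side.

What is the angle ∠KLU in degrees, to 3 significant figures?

5.57°

The slot axis is L1's direction at 36.9°, so u = (cos 36.9°, sin 36.9°) = (0.800, 0.600) and n = (−sin 36.9°, cos 36.9°) = (-0.600, 0.800). Z is at the origin and M lies 65.6 along u from Z, so M = 65.6·u = (52.5, 39.4). Tangency of A1 to both parallel lines with radius 3.2 puts B and L at Z ± 3.2·n: B = (-1.92, 2.56), L = (1.92, -2.56). Equal radii place K and U the same way about M: K = M + 3.2·n = (50.5, 41.9), U = M − 3.2·n = (54.4, 36.8). Then cos ∠KLU = LK·LU / (|LK||LU|), giving 5.57°.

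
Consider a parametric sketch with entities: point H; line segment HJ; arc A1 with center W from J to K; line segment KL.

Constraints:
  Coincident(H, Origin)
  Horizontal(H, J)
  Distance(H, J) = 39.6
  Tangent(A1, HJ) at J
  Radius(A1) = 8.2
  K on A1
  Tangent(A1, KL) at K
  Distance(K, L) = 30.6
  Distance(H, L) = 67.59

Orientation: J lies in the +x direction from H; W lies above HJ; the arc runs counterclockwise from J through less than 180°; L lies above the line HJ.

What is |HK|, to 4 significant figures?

47.47

Checks: |WK| = 8.200 ✓; ∠(WK, KL) = 90.00° ✓; |KL| = 30.60 ✓; |HL| = 67.59 ✓.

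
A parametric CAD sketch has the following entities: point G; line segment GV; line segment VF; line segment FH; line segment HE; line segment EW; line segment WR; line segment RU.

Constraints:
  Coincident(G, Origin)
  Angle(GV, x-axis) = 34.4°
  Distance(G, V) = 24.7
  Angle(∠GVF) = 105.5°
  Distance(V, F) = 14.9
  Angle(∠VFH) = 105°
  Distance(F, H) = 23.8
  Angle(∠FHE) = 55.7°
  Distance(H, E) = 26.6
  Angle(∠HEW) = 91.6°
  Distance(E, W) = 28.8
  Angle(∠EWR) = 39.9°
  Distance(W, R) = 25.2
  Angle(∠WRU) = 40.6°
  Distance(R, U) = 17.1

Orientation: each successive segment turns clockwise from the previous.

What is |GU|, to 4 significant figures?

22.25

∠EWR = 39.9° gives WR at -107.9° from the x-axis; with |WR| = 25.2, R = (24.77, -2.933). ∠WRU = 40.6° gives RU at 112.7° from the x-axis; with |RU| = 17.1, U = (18.17, 12.84). Then |GU| = |U − G| = 22.25.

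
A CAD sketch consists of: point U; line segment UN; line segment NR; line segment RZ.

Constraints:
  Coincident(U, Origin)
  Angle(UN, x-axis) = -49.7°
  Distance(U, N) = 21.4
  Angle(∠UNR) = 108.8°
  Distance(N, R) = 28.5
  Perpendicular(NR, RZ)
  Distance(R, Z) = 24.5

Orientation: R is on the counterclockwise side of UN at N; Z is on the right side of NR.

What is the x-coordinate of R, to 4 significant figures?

40.36

U is at the origin; UN runs at -49.7° with length 21.4, so N = 21.4·(cos -49.7°, sin -49.7°) = (13.84, -16.32). ∠UNR = 108.8°, so NR runs at -49.7° + (180° − 108.8°) = 21.50° from the x-axis; with |NR| = 28.5, R = N + 28.5·(cos 21.50°, sin 21.50°) = (40.36, -5.876). So R.x = 40.36.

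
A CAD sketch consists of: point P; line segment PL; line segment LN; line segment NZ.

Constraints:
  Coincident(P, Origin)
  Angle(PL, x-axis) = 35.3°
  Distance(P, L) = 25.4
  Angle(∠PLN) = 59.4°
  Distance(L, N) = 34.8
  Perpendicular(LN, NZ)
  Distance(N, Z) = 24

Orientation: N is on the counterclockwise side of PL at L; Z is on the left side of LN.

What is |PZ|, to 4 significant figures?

21.97

P is at the origin; PL runs at 35.3° with length 25.4, so L = 25.4·(cos 35.3°, sin 35.3°) = (20.73, 14.68). ∠PLN = 59.4°, so LN runs at 35.3° + (180° − 59.4°) = 155.9° from the x-axis; with |LN| = 34.8, N = L + 34.8·(cos 155.9°, sin 155.9°) = (-11.04, 28.89). LN is perpendicular to NZ; with |NZ| = 24.0 on the left of LN, Z = N + 24.0·(-0.4083, -0.9128) = (-20.84, 6.979). Then |PZ| = |Z − P| = 21.97.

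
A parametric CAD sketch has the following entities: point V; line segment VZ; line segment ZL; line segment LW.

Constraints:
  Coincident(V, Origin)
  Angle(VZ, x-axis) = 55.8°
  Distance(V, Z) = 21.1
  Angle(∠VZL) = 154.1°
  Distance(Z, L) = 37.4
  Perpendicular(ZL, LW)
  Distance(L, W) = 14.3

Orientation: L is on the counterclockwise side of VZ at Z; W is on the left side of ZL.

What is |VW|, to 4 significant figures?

56.61

V is at the origin; VZ runs at 55.8° with length 21.1, so Z = 21.1·(cos 55.8°, sin 55.8°) = (11.86, 17.45). ∠VZL = 154.1°, so ZL runs at 55.8° + (180° − 154.1°) = 81.70° from the x-axis; with |ZL| = 37.4, L = Z + 37.4·(cos 81.70°, sin 81.70°) = (17.26, 54.46). The perpendicularity gives LW at right angles to ZL; with |LW| = 14.3 on the left of ZL, W = L + 14.3·(-0.9895, 0.1444) = (3.109, 56.52). Then |VW| = |W − V| = 56.61.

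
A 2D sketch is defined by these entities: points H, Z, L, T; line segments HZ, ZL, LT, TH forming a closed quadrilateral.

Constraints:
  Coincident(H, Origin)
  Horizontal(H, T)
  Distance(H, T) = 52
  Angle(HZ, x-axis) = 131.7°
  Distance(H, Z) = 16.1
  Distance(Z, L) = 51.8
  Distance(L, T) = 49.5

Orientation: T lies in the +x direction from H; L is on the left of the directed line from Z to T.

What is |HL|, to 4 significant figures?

53.38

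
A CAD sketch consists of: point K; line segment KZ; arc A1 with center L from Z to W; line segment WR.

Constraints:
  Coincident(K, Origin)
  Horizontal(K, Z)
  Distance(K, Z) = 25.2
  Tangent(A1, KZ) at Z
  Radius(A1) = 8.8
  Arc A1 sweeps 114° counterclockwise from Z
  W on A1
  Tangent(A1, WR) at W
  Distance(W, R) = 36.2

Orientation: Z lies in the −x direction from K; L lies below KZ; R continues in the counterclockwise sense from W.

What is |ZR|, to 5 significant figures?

45.939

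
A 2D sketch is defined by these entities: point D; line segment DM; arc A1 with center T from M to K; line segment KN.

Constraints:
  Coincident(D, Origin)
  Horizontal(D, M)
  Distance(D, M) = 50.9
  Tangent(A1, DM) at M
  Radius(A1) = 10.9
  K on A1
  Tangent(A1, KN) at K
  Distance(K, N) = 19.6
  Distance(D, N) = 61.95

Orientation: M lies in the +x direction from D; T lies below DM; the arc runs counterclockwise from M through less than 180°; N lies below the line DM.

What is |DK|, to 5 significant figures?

44.951

Checks: |TK| = 10.90 ✓; ∠(TK, KN) = 90.00° ✓; |KN| = 19.60 ✓; |DN| = 61.95 ✓.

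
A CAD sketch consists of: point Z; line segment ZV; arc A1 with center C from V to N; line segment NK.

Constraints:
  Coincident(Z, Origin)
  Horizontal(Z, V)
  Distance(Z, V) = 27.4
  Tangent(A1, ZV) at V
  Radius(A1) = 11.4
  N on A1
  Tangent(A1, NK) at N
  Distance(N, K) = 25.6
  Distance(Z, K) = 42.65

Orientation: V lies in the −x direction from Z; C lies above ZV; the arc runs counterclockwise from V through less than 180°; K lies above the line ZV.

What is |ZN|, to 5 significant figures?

20.506

Checks: |CN| = 11.40 ✓; ∠(CN, NK) = 90.00° ✓; |NK| = 25.60 ✓; |ZK| = 42.65 ✓.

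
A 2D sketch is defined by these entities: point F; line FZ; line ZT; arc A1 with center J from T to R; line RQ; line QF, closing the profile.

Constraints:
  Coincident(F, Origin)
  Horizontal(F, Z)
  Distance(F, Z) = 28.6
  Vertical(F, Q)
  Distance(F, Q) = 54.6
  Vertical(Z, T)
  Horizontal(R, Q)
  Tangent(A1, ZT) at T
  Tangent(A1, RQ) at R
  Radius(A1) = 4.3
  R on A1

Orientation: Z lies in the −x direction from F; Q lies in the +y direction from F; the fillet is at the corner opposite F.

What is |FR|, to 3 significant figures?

59.8

F is at the origin; F and Z share the same y with |FZ| = 28.6 and Z on the −x side, so Z = (-28.6, 0.00). FQ is vertical with |FQ| = 54.6 and Q on the +y side, so Q = (0.00, 54.6). The virtual corner opposite F is at (-28.6, 54.6). A1 meets ZT tangentially, so JT is at right angles to ZT and tangency of A1 to RQ means the radius JR is perpendicular to RQ, with radius 4.3, so the center J sits 4.3 in from both sides at J = (-24.3, 50.3). That places the tangent points at T = (-28.6, 50.3) on ZT and R = (-24.3, 54.6) on RQ. Then |FR| = |R − F| = 59.8.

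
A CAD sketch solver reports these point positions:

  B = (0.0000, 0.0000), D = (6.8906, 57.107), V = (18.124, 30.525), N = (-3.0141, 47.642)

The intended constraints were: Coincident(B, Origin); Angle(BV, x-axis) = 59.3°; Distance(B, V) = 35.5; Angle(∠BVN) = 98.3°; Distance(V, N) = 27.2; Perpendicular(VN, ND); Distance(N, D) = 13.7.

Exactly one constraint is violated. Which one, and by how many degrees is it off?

Perpendicular(VN, ND) — off by 7.30°.

B = (0.00, 0.00) ✓; BV at 59.30° ✓; |BV| = 35.50 ✓; ∠BVN = 98.30° ✓; |VN| = 27.20 ✓; ∠(VN, ND) = 97.30° ✗; |ND| = 13.70 ✓.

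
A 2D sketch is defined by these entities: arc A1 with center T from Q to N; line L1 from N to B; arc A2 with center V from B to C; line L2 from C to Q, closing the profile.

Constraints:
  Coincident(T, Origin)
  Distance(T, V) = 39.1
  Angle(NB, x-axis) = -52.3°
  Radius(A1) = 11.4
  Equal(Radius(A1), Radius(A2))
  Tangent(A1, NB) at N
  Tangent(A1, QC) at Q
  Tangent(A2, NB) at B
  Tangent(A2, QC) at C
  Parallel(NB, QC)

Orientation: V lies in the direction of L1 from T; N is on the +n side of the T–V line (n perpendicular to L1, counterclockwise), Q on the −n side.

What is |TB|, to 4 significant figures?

40.73

Tangency of A1 to both parallel lines with radius 11.4 puts N and Q at T ± 11.4·n: N = (9.020, 6.971), Q = (-9.020, -6.971). Equal radii place B and C the same way about V: B = V + 11.4·n = (32.93, -23.97), C = V − 11.4·n = (14.89, -37.91). Then |TB| = |B − T| = 40.73.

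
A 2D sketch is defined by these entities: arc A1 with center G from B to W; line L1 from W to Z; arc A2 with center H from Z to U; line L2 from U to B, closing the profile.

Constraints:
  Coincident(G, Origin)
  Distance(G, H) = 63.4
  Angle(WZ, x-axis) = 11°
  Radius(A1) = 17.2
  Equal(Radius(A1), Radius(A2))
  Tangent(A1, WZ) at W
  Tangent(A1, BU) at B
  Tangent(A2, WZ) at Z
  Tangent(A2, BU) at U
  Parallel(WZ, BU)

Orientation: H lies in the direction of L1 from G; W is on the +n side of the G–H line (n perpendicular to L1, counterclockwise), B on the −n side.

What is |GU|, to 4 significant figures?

65.69

Tangency of A1 to both parallel lines with radius 17.2 puts W and B at G ± 17.2·n: W = (-3.282, 16.88), B = (3.282, -16.88). Equal radii place Z and U the same way about H: Z = H + 17.2·n = (58.95, 28.98), U = H − 17.2·n = (65.52, -4.787). Then |GU| = |U − G| = 65.69.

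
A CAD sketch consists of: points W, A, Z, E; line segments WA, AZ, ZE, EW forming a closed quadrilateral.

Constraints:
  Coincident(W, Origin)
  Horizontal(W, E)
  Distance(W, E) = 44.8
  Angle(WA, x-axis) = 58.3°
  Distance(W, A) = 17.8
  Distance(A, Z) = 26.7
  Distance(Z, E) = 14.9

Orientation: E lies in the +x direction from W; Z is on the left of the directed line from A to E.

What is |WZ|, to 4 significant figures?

37.79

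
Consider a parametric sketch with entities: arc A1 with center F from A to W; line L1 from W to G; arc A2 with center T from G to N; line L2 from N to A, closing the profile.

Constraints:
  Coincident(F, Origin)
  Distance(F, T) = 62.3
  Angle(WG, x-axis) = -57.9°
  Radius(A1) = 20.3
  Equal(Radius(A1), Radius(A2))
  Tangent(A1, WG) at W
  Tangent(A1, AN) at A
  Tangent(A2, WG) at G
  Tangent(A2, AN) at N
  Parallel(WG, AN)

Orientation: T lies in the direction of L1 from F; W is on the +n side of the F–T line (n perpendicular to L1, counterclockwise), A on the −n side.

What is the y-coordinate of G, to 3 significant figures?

-42.0

The slot axis is L1's direction at -57.9°, so u = (cos -57.9°, sin -57.9°) = (0.531, -0.847) and n = (−sin -57.9°, cos -57.9°) = (0.847, 0.531). F is at the origin and T lies 62.3 along u from F, so T = 62.3·u = (33.1, -52.8). Tangency of A1 to both parallel lines with radius 20.3 puts W and A at F ± 20.3·n: W = (17.2, 10.8), A = (-17.2, -10.8). Equal radii place G and N the same way about T: G = T + 20.3·n = (50.3, -42.0), N = T − 20.3·n = (15.9, -63.6). So G.y = -42.0.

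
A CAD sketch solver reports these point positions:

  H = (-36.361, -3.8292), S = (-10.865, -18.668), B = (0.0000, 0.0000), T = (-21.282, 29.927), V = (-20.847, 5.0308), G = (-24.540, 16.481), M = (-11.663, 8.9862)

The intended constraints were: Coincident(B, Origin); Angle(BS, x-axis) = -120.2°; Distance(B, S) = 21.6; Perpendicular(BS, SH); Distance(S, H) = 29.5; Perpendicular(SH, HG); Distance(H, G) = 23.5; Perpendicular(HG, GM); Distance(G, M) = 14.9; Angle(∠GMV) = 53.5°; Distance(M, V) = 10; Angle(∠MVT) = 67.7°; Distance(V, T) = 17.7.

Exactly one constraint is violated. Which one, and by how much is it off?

Distance(V, T) = 17.7 — off by 7.20.

B = (0.00, 0.00) ✓; BS at -120.2° ✓; |BS| = 21.60 ✓; ∠(BS, SH) = 90.00° ✓; |SH| = 29.50 ✓; ∠(SH, HG) = 90.00° ✓; |HG| = 23.50 ✓; ∠(HG, GM) = 90.00° ✓; |GM| = 14.90 ✓; ∠GMV = 53.50° ✓; |MV| = 10.00 ✓; ∠MVT = 67.70° ✓; |VT| = 24.90 ✗.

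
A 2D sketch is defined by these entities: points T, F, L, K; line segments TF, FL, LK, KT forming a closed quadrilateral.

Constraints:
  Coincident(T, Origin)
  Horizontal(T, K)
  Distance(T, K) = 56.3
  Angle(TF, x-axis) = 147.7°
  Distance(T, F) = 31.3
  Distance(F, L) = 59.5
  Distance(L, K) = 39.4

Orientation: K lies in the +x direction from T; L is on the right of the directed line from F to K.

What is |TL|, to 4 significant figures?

28.36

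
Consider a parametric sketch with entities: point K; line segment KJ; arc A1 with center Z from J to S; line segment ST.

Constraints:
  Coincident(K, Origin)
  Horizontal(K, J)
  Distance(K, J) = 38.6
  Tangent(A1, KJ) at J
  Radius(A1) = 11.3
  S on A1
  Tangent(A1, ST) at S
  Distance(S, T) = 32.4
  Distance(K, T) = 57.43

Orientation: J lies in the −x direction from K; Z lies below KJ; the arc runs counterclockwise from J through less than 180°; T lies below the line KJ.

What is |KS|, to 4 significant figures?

51.42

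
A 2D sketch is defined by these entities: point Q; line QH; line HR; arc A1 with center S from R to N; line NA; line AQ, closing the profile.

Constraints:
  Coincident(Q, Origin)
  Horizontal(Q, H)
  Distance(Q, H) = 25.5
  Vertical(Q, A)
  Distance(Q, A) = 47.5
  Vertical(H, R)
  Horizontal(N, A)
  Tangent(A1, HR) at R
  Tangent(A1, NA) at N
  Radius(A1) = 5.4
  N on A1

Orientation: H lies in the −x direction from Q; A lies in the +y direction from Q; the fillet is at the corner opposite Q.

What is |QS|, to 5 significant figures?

46.652

Q is at the origin; Q and H share the same y with |QH| = 25.5 and H on the −x side, so H = (-25.500, 0.0000). QA is vertical with |QA| = 47.5 and A on the +y side, so A = (0.0000, 47.500). The virtual corner opposite Q is at (-25.500, 47.500). Since A1 is tangent to HR there, SR ⟂ HR and A1 meets NA tangentially, so SN is at right angles to NA, with radius 5.4, so the center S sits 5.4 in from both sides at S = (-20.100, 42.100). Then |QS| = |S − Q| = 46.652.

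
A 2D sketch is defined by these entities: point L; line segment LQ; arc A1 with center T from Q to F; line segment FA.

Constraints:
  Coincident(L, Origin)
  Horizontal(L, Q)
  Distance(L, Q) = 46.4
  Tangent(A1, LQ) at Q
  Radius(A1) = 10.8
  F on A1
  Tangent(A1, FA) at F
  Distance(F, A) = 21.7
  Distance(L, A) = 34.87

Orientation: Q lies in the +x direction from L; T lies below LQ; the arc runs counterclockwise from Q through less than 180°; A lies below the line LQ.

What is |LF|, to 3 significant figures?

37.6

L is at the origin; LQ is horizontal with |LQ| = 46.4 and Q on the +x side, so Q = (46.4, 0.00). A1 meets LQ tangentially, so TQ is at right angles to LQ, so T = Q + (0, -10.8) = (46.4, -10.8). Since TF ⟂ FA (tangency), |TA| = √(10.8² + 21.7²) = 24.2 regardless of where F sits on A1. So A lies on both circle(L, 34.87) and circle(T, 24.2); the below-LQ intersection is A = (25.8, -23.5). F is the foot of the tangent from A: F = (37.2, -5.09).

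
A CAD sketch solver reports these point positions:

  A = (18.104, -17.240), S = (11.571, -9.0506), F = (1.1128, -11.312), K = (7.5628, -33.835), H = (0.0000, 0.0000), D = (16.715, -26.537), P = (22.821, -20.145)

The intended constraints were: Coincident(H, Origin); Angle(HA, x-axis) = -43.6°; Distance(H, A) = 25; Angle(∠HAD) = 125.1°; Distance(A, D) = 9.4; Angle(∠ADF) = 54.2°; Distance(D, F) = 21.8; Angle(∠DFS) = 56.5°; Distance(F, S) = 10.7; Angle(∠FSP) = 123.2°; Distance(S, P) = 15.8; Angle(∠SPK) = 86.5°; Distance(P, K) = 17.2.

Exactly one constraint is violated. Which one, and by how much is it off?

Distance(P, K) = 17.2 — off by 3.30.

H = (0.00, 0.00) ✓; HA at -43.60° ✓; |HA| = 25.00 ✓; ∠HAD = 125.1° ✓; |AD| = 9.400 ✓; ∠ADF = 54.20° ✓; |DF| = 21.80 ✓; ∠DFS = 56.50° ✓; |FS| = 10.70 ✓; ∠FSP = 123.2° ✓; |SP| = 15.80 ✓; ∠SPK = 86.50° ✓; |PK| = 20.50 ✗.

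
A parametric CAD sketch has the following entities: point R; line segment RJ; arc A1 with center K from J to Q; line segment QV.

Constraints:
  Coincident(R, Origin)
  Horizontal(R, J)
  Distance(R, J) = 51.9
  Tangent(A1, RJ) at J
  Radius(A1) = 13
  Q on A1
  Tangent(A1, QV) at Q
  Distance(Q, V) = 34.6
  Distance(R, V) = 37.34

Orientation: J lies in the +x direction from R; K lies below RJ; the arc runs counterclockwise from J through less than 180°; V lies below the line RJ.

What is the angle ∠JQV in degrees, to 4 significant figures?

154.6°

R is at the origin; R and J share the same y with |RJ| = 51.9 and J on the +x side, so J = (51.90, 0.000). Tangency of A1 to RJ means the radius KJ is perpendicular to RJ, so K = J + (0, -13) = (51.90, -13.00). Since KQ ⟂ QV (tangency), |KV| = √(13.0² + 34.6²) = 36.96 regardless of where Q sits on A1. So V lies on both circle(R, 37.34) and circle(K, 36.96); the below-RJ intersection is V = (19.94, -31.57). Q is the foot of the tangent from V: Q = (41.83, -4.775).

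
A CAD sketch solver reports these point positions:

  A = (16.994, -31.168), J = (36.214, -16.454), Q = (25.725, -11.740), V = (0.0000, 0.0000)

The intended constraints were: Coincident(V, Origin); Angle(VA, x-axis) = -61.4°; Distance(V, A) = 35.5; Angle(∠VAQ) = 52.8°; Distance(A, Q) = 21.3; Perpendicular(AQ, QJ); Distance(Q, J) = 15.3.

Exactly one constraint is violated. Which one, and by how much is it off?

Distance(Q, J) = 15.3 — off by 3.80.

V = (0.00, 0.00) ✓; VA at -61.40° ✓; |VA| = 35.50 ✓; ∠VAQ = 52.80° ✓; |AQ| = 21.30 ✓; ∠(AQ, QJ) = 90.00° ✓; |QJ| = 11.50 ✗.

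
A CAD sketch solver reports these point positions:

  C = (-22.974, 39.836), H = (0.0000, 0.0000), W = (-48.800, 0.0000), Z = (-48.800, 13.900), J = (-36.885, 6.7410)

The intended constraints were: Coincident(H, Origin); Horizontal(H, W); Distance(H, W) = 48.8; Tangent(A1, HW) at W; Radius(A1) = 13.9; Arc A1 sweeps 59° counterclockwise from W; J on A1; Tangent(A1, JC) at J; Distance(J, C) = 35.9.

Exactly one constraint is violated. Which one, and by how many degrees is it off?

Tangent(A1, JC) at J — off by 8.20°.

H = (0.00, 0.00) ✓; H.y = 0.00, W.y = 0.00 ✓; |HW| = 48.80 ✓; ∠(ZW, WH) = 90.00° ✓; |ZW| = 13.90 ✓; bearing(Z→J) − bearing(Z→W) = 59.00° ✓; |ZJ| = 13.90 ✓; ∠(ZJ, JC) = 81.80° ✗; |JC| = 35.90 ✓.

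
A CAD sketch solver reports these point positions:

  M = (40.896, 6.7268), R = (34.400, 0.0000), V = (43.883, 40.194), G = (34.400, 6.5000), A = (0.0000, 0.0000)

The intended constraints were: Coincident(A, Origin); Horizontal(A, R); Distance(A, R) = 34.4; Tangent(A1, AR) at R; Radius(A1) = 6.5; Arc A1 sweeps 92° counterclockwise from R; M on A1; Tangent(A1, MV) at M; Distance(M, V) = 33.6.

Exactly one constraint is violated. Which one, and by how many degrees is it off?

Tangent(A1, MV) at M — off by 7.10°.

A = (0.00, 0.00) ✓; A.y = 0.00, R.y = 0.00 ✓; |AR| = 34.40 ✓; ∠(GR, RA) = 90.00° ✓; |GR| = 6.500 ✓; bearing(G→M) − bearing(G→R) = 92.00° ✓; |GM| = 6.500 ✓; ∠(GM, MV) = 97.10° ✗; |MV| = 33.60 ✓.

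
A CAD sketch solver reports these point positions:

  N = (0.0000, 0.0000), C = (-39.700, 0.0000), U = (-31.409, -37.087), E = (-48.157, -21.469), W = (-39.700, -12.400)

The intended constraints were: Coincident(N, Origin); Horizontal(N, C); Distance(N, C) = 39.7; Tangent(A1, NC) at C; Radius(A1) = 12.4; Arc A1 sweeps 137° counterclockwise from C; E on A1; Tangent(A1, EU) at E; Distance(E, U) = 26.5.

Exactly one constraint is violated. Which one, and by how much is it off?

Distance(E, U) = 26.5 — off by 3.60.

N = (0.00, 0.00) ✓; N.y = 0.00, C.y = 0.00 ✓; |NC| = 39.70 ✓; ∠(WC, CN) = 90.00° ✓; |WC| = 12.40 ✓; bearing(W→E) − bearing(W→C) = 137.0° ✓; |WE| = 12.40 ✓; ∠(WE, EU) = 90.00° ✓; |EU| = 22.90 ✗.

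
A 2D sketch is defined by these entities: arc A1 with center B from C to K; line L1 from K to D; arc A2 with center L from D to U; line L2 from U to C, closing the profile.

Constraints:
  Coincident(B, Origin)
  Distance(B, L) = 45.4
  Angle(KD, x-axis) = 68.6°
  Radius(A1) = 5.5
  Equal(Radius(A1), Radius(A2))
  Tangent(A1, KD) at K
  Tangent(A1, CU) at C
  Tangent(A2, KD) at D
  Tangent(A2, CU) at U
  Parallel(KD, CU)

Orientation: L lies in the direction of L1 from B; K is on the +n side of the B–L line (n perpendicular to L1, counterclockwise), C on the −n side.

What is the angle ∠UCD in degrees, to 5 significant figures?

13.620°

Tangency of A1 to both parallel lines with radius 5.5 puts K and C at B ± 5.5·n: K = (-5.1208, 2.0068), C = (5.1208, -2.0068). Equal radii place D and U the same way about L: D = L + 5.5·n = (11.445, 44.277), U = L − 5.5·n = (21.686, 40.263). Then cos ∠UCD = CU·CD / (|CU||CD|), giving 13.620°.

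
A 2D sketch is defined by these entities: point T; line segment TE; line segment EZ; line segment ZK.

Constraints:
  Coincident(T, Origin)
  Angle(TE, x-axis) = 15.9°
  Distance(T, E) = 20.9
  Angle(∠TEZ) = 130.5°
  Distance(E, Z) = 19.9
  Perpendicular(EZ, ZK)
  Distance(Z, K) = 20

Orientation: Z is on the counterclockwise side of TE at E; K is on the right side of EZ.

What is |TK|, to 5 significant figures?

49.079

T is at the origin; TE runs at 15.9° with length 20.9, so E = 20.9·(cos 15.9°, sin 15.9°) = (20.100, 5.7257). ∠TEZ = 130.5°, so EZ runs at 15.9° + (180° − 130.5°) = 65.400° from the x-axis; with |EZ| = 19.9, Z = E + 19.9·(cos 65.400°, sin 65.400°) = (28.384, 23.820). The perpendicularity gives ZK at right angles to EZ; with |ZK| = 20.0 on the right of EZ, K = Z + 20.0·(0.90924, -0.41628) = (46.569, 15.494). Then |TK| = |K − T| = 49.079.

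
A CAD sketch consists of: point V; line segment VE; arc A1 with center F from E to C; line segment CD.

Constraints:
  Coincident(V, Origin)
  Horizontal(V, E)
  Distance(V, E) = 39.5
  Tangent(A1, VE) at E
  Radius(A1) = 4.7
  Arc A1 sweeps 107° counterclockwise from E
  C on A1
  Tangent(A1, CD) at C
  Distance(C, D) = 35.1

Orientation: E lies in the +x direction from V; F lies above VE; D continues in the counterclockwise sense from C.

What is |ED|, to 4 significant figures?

40.06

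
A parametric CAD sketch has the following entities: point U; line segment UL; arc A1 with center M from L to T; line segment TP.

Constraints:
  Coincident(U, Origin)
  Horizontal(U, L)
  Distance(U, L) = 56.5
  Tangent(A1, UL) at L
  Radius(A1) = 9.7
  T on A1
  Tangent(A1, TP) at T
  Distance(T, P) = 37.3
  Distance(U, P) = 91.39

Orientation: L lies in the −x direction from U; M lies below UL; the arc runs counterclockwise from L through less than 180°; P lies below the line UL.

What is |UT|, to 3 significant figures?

65.1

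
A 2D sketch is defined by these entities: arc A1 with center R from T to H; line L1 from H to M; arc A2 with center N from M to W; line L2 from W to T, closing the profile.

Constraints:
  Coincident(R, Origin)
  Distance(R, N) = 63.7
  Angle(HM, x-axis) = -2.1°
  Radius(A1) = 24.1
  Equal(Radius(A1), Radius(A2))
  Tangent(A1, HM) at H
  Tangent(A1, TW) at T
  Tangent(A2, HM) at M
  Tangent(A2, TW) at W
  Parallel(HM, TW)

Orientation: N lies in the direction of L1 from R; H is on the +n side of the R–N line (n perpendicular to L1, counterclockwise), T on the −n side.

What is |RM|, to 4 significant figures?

68.11

The slot axis is L1's direction at -2.1°, so u = (cos -2.1°, sin -2.1°) = (0.9993, -0.03664) and n = (−sin -2.1°, cos -2.1°) = (0.03664, 0.9993). R is at the origin and N lies 63.7 along u from R, so N = 63.7·u = (63.66, -2.334). Tangency of A1 to both parallel lines with radius 24.1 puts H and T at R ± 24.1·n: H = (0.8831, 24.08), T = (-0.8831, -24.08). Equal radii place M and W the same way about N: M = N + 24.1·n = (64.54, 21.75), W = N − 24.1·n = (62.77, -26.42). Then |RM| = |M − R| = 68.11.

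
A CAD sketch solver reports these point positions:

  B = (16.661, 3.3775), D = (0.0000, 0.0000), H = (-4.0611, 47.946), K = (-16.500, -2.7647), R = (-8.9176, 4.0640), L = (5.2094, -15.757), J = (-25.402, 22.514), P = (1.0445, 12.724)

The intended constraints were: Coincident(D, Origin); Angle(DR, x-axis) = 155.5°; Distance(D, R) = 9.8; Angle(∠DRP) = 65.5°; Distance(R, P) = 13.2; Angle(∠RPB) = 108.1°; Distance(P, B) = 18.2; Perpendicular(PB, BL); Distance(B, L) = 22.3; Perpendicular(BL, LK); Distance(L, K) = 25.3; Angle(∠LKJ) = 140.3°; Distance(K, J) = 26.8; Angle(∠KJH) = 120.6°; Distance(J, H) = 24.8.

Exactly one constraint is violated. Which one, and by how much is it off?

Distance(J, H) = 24.8 — off by 8.40.

D = (0.00, 0.00) ✓; DR at 155.5° ✓; |DR| = 9.800 ✓; ∠DRP = 65.50° ✓; |RP| = 13.20 ✓; ∠RPB = 108.1° ✓; |PB| = 18.20 ✓; ∠(PB, BL) = 90.00° ✓; |BL| = 22.30 ✓; ∠(BL, LK) = 90.00° ✓; |LK| = 25.30 ✓; ∠LKJ = 140.3° ✓; |KJ| = 26.80 ✓; ∠KJH = 120.6° ✓; |JH| = 33.20 ✗.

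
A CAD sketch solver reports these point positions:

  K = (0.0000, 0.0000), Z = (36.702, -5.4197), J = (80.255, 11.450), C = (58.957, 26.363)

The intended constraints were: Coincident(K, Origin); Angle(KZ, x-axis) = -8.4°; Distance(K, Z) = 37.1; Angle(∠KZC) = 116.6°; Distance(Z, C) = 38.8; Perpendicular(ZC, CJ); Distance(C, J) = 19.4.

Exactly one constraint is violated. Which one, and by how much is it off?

Distance(C, J) = 19.4 — off by 6.60.

K = (0.00, 0.00) ✓; KZ at -8.400° ✓; |KZ| = 37.10 ✓; ∠KZC = 116.6° ✓; |ZC| = 38.80 ✓; ∠(ZC, CJ) = 90.00° ✓; |CJ| = 26.00 ✗.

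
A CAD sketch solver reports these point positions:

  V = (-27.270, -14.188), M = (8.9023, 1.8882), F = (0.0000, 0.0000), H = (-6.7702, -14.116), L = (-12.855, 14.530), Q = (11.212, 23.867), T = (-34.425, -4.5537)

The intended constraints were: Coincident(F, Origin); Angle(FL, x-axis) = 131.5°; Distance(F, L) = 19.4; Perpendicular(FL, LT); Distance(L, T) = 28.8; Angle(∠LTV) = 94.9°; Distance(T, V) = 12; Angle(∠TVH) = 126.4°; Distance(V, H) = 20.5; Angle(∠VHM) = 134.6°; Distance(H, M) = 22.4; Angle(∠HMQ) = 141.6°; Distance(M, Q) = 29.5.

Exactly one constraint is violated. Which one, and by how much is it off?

Distance(M, Q) = 29.5 — off by 7.40.

F = (0.00, 0.00) ✓; FL at 131.5° ✓; |FL| = 19.40 ✓; ∠(FL, LT) = 90.00° ✓; |LT| = 28.80 ✓; ∠LTV = 94.90° ✓; |TV| = 12.00 ✓; ∠TVH = 126.4° ✓; |VH| = 20.50 ✓; ∠VHM = 134.6° ✓; |HM| = 22.40 ✓; ∠HMQ = 141.6° ✓; |MQ| = 22.10 ✗.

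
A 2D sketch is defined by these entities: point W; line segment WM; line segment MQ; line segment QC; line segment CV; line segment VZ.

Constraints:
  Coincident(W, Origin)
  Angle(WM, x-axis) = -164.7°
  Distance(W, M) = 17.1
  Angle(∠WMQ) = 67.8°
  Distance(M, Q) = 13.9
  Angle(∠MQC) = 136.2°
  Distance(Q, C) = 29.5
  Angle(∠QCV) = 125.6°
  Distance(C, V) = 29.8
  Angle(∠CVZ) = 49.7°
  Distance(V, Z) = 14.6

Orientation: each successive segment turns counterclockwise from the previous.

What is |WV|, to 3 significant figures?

42.0

∠MQC = 136.2° gives QC at -8.70° from the x-axis; with |QC| = 29.5, C = (21.1, -20.0). ∠QCV = 125.6° gives CV at 45.7° from the x-axis; with |CV| = 29.8, V = (41.9, 1.33). Then |WV| = |V − W| = 42.0.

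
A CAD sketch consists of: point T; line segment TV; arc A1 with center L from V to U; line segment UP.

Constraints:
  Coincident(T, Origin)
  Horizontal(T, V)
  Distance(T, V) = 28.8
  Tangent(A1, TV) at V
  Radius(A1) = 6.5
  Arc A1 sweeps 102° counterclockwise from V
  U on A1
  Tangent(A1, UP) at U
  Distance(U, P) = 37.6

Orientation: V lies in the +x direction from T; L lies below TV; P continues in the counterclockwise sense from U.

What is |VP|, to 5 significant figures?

44.654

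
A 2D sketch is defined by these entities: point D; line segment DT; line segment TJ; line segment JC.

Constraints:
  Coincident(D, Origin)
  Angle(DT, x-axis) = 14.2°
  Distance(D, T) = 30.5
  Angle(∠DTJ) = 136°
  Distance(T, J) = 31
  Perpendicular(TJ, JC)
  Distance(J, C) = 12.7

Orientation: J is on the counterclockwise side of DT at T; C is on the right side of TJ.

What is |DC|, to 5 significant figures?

62.857

D is at the origin; DT runs at 14.2° with length 30.5, so T = 30.5·(cos 14.2°, sin 14.2°) = (29.568, 7.4819). ∠DTJ = 136.0°, so TJ runs at 14.2° + (180° − 136.0°) = 58.200° from the x-axis; with |TJ| = 31.0, J = T + 31.0·(cos 58.200°, sin 58.200°) = (45.904, 33.829). TJ is perpendicular to JC; with |JC| = 12.7 on the right of TJ, C = J + 12.7·(0.84989, -0.52696) = (56.697, 27.136). Then |DC| = |C − D| = 62.857.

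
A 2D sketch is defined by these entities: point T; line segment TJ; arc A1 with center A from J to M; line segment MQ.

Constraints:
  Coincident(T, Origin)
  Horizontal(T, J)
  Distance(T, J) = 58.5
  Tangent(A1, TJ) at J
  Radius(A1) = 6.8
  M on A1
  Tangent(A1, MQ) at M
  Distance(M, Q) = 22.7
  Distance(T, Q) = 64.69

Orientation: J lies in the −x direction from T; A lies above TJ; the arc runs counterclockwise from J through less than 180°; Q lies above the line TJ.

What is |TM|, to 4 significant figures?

52.55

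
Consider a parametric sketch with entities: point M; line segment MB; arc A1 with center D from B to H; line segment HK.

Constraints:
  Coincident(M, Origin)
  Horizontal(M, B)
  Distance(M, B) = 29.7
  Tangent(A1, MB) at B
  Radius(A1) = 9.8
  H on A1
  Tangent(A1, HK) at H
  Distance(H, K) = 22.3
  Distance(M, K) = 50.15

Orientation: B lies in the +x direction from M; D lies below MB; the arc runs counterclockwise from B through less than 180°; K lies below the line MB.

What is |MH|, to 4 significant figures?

28.04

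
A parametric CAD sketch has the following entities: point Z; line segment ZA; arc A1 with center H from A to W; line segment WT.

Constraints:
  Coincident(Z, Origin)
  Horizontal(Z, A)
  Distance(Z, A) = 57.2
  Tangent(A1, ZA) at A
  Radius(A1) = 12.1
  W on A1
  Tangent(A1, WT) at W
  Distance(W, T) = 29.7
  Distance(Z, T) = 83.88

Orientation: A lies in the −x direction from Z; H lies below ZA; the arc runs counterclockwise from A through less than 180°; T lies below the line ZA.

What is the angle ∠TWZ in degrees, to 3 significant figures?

108°

Z is at the origin; Z and A share the same y with |ZA| = 57.2 and A on the −x side, so A = (-57.2, 0.00). Tangency of A1 to ZA means the radius HA is perpendicular to ZA, so H = A + (0, -12.1) = (-57.2, -12.1). Since HW ⟂ WT (tangency), |HT| = √(12.1² + 29.7²) = 32.1 regardless of where W sits on A1. So T lies on both circle(Z, 83.88) and circle(H, 32.1); the below-ZA intersection is T = (-74.1, -39.4). W is the foot of the tangent from T: W = (-69.1, -10.1).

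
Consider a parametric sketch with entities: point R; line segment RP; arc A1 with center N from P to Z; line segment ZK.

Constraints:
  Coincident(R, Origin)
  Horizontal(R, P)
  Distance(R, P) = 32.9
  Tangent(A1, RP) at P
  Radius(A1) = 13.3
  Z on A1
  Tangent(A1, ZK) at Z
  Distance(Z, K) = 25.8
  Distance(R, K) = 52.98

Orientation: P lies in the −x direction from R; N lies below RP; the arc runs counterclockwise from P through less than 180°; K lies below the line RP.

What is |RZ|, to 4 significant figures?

48.71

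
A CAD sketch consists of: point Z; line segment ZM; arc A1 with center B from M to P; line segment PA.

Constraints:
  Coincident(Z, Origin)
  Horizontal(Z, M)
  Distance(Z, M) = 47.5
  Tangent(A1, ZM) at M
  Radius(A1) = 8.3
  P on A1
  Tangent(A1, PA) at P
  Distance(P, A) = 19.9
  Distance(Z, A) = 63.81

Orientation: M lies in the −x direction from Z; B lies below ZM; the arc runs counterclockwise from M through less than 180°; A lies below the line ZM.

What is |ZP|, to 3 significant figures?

56.3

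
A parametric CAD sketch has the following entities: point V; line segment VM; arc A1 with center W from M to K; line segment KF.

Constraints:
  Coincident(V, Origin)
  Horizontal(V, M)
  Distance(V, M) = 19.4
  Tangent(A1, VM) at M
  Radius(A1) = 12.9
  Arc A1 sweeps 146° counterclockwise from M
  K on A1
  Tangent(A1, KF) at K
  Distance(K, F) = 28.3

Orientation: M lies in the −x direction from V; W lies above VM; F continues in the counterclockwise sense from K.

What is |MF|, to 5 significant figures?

42.637

V is at the origin; V and M share the same y with |VM| = 19.4 and M on the −x side, so M = (-19.400, 0.0000). A1 meets VM tangentially, so WM is at right angles to VM, so W = M + (0, 12.9) = (-19.400, 12.900). On A1, M sits at bearing -90° from W; a 146° counterclockwise sweep puts K at bearing 56°, so K = W + 12.9·(cos 56°, sin 56°) = (-12.186, 23.595). A1 meets KF tangentially, so WK is at right angles to KF, so KF runs along (−sin 56°, cos 56°); with |KF| = 28.3, F = (-35.648, 39.420). Then |MF| = |F − M| = 42.637.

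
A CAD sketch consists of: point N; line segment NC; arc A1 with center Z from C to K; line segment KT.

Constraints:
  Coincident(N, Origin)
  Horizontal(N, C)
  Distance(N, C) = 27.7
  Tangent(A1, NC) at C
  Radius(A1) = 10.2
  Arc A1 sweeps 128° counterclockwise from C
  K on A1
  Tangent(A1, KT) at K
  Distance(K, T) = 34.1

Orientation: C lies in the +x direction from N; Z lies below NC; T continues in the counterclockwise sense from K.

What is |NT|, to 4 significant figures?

59.43

On A1, C sits at bearing 90° from Z; a 128° counterclockwise sweep puts K at bearing 218°, so K = Z + 10.2·(cos 218°, sin 218°) = (19.66, -16.48). The tangent condition forces ZK to be normal to KT, so KT runs along (−sin 218°, cos 218°); with |KT| = 34.1, T = (40.66, -43.35). Then |NT| = |T − N| = 59.43.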